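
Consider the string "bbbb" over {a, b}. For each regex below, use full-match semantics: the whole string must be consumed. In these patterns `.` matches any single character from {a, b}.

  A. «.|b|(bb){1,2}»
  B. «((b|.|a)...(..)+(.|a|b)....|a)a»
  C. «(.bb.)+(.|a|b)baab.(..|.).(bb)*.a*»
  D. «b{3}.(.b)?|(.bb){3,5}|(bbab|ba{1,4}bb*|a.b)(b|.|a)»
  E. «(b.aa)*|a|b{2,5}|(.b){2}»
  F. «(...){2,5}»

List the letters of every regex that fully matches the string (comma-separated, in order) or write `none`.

A → match
B → no match — must end with "a"
C → no match
D → match
E → match
F → no match

A, D, E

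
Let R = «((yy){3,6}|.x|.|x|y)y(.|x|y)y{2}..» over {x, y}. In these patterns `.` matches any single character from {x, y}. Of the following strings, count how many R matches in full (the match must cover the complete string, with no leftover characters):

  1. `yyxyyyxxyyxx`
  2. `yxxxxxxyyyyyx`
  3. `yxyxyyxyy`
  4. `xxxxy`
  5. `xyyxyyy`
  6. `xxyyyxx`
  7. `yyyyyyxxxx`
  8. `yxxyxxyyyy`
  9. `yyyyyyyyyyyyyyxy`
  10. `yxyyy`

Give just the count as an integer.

1

1. `yyxyyyxxyyxx` → no match
2 → no match
3. `yxyxyyxyy` → no match
4. `xxxxy` → no match
5. `xyyxyyy` → no match
6. `xxyyyxx` → no match
7. `yyyyyyxxxx` → no match
8. `yxxyxxyyyy` → no match
9 → match
10. `yxyyy` → no match
Total matched: 1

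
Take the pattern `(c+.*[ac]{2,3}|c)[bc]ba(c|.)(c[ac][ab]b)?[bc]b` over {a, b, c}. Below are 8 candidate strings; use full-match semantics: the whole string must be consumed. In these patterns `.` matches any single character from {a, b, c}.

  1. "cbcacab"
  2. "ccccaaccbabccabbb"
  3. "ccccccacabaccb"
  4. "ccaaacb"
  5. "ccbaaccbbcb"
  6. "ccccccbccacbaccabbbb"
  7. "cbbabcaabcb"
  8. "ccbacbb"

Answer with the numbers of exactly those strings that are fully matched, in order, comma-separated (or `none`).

1 → no match
2 → match
3 → no match
4 → no match
5 → match
6 → match
7 → match
8 → match

2, 5, 6, 7, 8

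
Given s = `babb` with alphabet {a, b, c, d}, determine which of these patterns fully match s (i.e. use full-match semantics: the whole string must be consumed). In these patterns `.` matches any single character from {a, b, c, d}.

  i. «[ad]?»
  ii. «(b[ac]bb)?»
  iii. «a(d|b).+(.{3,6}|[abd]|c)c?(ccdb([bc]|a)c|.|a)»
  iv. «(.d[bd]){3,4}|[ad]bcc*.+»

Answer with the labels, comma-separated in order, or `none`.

i → no match
ii → match
iii → no match — must start with `a`
iv → no match

ii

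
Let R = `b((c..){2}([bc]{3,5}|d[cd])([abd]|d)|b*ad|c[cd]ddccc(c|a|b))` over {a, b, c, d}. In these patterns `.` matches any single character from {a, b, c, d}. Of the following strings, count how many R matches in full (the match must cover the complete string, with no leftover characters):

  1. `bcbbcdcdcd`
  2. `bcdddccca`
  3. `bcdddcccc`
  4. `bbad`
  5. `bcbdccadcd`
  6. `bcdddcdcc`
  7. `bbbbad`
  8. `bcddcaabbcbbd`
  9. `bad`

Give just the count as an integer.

8

1 → match
2 → match
3 → match
4 → match
5 → match
6 → no match
7 → match
8 → match
9 → match
Total matched: 8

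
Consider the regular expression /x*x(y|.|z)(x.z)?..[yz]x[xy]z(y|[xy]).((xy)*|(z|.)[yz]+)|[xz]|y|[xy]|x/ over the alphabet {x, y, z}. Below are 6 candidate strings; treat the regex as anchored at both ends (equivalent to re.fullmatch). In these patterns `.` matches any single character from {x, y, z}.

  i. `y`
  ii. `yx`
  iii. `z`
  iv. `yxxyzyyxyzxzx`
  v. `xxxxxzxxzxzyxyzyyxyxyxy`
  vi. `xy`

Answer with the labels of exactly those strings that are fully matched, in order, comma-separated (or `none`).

i → match
ii → no match
iii → match
iv → no match
v → match
vi → no match

i, iii, v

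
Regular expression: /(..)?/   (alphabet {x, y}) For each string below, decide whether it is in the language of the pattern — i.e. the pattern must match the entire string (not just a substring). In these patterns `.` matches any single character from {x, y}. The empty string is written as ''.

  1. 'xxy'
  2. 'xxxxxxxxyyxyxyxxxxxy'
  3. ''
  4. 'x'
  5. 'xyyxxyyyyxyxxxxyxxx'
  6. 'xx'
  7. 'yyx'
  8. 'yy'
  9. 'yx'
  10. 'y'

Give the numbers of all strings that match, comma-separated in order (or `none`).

3, 6, 8, 9

1 → no match
2 → no match
3 → match
4 → no match
5 → no match
6 → match
7 → no match
8 → match
9 → match
10 → no match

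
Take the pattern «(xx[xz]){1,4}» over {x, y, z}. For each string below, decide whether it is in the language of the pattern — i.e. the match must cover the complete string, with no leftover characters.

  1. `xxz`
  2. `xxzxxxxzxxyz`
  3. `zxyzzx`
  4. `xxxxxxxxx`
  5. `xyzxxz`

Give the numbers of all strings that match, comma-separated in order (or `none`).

1 → match
2 → no match
3 → no match — must start with `xx`
4 → match
5 → no match — must start with `xx`

1, 4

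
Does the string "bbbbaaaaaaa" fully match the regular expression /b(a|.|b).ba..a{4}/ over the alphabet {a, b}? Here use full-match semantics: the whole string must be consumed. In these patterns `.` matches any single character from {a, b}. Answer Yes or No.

Yes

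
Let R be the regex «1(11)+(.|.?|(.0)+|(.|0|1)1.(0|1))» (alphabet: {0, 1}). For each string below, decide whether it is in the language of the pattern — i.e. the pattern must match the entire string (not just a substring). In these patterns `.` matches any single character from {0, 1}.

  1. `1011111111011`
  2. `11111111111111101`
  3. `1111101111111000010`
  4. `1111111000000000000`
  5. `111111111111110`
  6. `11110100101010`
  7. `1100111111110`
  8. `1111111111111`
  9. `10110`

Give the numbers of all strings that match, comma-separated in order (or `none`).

1 → no match — must start with `111`
2 → match
3 → no match
4 → match
5 → match
6 → no match
7 → no match — must start with `111`
8 → match
9. `10110` → no match — must start with `111`

2, 4, 5, 8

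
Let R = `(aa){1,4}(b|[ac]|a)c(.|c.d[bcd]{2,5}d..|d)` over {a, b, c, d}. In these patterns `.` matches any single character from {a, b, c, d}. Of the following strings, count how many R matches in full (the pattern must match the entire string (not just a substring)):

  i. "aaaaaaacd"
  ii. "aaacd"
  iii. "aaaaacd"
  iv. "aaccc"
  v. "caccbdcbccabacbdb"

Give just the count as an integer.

i → match
ii → match
iii → match
iv → match
v → no match — must start with "aa"
Total matched: 4

4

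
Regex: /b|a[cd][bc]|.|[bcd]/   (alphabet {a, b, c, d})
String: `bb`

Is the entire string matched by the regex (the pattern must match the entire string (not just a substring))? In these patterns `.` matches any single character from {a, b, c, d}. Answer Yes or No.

No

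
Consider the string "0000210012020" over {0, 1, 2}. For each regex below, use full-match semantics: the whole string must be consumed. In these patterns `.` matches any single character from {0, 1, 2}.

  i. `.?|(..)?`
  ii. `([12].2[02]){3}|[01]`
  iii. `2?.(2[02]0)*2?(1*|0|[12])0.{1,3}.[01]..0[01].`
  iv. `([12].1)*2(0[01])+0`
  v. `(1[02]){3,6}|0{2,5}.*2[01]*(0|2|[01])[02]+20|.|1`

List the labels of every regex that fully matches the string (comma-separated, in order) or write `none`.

v

i → no match
ii → no match
iii → no match
iv → no match
v → match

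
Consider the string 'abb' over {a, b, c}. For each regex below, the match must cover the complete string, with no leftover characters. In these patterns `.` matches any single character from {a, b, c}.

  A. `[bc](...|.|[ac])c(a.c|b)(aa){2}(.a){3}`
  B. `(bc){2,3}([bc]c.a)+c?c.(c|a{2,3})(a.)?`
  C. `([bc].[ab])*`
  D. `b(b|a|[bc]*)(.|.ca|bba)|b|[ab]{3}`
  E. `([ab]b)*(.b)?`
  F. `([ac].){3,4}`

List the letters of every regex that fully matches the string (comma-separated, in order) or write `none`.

D

A → no match — must end with 'a'
B → no match — must start with 'bc'
C → no match
D → match
E → no match
F → no match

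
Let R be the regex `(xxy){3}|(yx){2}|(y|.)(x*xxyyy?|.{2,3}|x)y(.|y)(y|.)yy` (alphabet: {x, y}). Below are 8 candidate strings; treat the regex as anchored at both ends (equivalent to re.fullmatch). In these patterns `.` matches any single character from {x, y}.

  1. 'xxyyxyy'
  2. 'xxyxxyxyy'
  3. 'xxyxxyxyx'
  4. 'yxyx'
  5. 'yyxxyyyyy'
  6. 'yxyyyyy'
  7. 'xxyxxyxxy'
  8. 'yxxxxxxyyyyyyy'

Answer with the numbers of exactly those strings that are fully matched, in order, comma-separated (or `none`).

1 → match
2 → no match
3 → no match
4 → match
5 → match
6 → match
7 → match
8 → match

1, 4, 5, 6, 7, 8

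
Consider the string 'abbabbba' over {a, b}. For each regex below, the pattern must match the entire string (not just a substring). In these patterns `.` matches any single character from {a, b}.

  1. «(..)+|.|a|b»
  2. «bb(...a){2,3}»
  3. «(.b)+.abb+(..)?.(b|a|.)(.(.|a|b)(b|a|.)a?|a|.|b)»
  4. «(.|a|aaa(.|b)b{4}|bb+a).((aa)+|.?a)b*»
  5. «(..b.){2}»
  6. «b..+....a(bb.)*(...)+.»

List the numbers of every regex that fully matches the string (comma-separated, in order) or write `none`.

1, 5

1 → match
2 → no match — must start with 'bb'
3 → no match
4 → no match
5 → match
6 → no match — must start with 'b'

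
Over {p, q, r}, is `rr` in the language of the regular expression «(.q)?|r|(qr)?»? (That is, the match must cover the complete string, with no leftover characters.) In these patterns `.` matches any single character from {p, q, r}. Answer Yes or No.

No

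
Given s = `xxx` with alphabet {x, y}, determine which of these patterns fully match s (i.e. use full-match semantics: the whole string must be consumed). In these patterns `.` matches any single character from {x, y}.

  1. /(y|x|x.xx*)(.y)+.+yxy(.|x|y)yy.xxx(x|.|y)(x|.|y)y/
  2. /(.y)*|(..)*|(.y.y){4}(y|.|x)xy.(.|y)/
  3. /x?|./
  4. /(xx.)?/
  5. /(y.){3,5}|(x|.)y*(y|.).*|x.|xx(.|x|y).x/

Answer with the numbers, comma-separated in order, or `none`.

4, 5

1 → no match — must end with `y`
2 → no match
3 → no match
4 → match
5 → match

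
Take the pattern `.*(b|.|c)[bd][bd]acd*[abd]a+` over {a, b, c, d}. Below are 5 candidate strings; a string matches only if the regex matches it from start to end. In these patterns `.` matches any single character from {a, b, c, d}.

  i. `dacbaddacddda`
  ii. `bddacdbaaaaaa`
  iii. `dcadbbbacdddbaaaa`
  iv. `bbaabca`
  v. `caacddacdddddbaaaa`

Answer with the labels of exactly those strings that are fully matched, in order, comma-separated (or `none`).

i → match
ii → match
iii → match
iv → no match
v → match

i, ii, iii, v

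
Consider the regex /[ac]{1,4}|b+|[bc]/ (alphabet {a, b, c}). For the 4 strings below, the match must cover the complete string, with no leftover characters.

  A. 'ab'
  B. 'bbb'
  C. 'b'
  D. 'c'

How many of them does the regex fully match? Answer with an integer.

A → no match
B → match
C → match
D → match
Total matched: 3

3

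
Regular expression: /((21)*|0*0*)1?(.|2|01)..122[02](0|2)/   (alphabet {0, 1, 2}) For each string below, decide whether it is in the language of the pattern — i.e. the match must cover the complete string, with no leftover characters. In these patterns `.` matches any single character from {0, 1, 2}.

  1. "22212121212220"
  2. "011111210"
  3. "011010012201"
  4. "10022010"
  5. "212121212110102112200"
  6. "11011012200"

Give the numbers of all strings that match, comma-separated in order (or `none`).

1 → no match
2 → no match
3 → no match
4 → no match
5 → no match
6 → no match

none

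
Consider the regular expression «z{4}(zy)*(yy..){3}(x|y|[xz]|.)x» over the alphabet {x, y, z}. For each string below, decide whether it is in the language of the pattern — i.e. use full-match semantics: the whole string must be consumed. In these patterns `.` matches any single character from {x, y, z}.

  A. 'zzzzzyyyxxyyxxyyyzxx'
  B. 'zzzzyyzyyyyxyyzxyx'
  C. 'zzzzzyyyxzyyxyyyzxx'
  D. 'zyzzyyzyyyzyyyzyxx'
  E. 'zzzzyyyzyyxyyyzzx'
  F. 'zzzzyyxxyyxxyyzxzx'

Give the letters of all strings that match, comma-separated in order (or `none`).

A → match
B → match
C → no match
D → no match
E → no match
F → match

A, B, F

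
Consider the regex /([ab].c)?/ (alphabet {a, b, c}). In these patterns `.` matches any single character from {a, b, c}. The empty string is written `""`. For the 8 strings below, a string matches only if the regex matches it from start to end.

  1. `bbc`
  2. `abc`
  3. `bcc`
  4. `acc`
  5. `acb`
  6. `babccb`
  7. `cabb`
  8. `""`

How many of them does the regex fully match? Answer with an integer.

1. `bbc` → match
2. `abc` → match
3. `bcc` → match
4. `acc` → match
5. `acb` → no match
6. `babccb` → no match
7. `cabb` → no match
8. `""` → match
Total matched: 5

5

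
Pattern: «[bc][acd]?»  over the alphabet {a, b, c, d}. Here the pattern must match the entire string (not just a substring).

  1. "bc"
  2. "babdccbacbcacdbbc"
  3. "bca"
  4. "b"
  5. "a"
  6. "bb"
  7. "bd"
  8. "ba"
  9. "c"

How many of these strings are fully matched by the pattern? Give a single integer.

1. "bc" → match
2 → no match
3. "bca" → no match
4. "b" → match
5. "a" → no match
6. "bb" → no match
7. "bd" → match
8. "ba" → match
9. "c" → match
Total matched: 5

5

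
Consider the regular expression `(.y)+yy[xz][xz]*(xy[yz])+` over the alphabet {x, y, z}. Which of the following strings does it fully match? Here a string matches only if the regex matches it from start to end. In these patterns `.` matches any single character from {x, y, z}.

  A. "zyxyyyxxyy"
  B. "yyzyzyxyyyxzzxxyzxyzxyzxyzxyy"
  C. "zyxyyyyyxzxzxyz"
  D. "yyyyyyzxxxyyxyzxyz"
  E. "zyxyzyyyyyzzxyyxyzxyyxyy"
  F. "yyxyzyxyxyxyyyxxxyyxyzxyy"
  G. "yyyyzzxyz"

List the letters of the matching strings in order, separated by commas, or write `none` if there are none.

A → match
B → match
C → match
D → match
E → match
F → match
G → match

A, B, C, D, E, F, G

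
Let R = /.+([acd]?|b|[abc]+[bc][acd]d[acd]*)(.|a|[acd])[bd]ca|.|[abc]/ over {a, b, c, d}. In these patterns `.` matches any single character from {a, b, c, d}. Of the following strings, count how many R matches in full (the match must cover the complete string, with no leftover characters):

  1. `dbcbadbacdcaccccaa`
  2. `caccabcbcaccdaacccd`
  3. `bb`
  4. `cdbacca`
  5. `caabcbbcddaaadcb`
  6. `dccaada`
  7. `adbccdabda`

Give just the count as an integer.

1 → no match
2 → no match
3 → no match
4 → no match
5 → no match
6 → no match
7 → no match
Total matched: 0

0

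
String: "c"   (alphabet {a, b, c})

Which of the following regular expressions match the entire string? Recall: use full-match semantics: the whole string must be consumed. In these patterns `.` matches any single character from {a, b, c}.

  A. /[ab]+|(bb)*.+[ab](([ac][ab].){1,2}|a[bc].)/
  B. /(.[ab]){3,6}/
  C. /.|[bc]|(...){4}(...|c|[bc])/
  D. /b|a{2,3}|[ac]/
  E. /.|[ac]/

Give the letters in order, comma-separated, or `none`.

A → no match
B → no match
C → match
D → match
E → match

C, D, E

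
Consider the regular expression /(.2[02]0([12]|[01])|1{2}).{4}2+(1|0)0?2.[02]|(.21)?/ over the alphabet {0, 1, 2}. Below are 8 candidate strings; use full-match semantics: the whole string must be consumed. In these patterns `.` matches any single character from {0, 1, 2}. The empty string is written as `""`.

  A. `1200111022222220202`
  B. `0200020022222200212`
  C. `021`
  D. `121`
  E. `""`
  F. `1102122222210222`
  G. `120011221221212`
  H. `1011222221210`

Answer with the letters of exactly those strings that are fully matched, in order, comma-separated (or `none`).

A, B, C, D, E, F, G

A → match
B → match
C → match
D → match
E → match
F → match
G → match
H → no match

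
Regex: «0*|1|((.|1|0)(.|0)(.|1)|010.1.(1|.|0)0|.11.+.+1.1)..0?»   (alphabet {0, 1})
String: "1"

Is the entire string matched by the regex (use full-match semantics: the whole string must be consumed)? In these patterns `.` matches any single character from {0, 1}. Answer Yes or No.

Yes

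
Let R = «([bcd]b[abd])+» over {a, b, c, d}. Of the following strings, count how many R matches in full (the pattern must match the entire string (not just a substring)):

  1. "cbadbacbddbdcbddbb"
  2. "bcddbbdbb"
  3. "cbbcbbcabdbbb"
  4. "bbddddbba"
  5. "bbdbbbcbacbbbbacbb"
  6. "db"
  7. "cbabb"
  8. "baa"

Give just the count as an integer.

1 → match
2 → no match
3 → no match
4 → no match
5 → match
6 → no match
7 → no match
8 → no match
Total matched: 2

2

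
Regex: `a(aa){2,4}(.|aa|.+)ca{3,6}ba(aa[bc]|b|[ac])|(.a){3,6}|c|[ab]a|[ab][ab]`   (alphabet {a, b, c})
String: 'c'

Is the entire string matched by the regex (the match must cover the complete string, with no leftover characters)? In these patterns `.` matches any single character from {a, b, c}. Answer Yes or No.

Yes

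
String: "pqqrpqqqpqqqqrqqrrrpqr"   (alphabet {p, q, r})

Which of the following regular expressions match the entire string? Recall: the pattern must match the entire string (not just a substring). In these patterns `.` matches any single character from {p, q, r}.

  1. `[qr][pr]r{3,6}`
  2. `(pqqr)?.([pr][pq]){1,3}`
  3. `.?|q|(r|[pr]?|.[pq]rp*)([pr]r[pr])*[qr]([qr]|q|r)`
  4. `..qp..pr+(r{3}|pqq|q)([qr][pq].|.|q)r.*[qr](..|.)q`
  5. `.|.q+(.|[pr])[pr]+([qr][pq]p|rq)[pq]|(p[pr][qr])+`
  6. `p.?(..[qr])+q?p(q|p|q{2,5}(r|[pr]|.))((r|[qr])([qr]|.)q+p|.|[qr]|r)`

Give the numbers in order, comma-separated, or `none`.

1 → no match
2 → no match
3 → no match
4 → no match — must end with "q"
5 → no match
6 → match

6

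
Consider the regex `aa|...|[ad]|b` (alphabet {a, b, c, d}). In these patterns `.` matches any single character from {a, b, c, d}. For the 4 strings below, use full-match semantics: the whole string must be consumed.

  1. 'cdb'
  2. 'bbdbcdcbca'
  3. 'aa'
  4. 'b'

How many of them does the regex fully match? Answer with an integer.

3

1 → match
2 → no match
3 → match
4 → match
Total matched: 3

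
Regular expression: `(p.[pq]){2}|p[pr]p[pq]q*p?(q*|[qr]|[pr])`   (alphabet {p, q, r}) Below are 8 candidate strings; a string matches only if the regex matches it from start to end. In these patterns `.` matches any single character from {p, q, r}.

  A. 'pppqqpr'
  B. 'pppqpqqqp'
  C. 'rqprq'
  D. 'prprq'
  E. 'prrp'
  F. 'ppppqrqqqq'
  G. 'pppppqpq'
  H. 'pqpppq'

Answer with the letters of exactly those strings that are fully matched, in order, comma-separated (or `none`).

A, H

A → match
B → no match
C → no match — must start with 'p'
D → no match
E → no match
F → no match
G → no match
H → match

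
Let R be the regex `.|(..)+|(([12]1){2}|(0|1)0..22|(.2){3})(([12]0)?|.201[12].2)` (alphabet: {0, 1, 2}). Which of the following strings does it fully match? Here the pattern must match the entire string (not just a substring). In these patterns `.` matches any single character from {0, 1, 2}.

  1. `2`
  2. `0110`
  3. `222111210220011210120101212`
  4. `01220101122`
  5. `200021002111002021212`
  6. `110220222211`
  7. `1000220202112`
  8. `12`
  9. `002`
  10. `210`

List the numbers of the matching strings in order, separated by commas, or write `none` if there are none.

1 → match
2 → match
3 → no match
4 → no match
5 → no match
6 → match
7 → no match
8 → match
9 → no match
10 → no match

1, 2, 6, 8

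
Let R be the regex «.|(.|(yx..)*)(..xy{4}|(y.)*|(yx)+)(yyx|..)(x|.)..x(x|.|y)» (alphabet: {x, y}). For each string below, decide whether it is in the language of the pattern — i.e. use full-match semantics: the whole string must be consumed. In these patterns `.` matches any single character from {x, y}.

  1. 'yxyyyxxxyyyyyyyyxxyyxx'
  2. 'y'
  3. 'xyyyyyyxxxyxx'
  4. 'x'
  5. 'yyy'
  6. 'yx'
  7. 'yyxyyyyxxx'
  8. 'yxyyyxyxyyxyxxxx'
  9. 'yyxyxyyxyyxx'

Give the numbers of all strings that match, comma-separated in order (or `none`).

1 → match
2 → match
3 → match
4 → match
5 → no match
6 → no match
7 → match
8 → match
9 → match

1, 2, 3, 4, 7, 8, 9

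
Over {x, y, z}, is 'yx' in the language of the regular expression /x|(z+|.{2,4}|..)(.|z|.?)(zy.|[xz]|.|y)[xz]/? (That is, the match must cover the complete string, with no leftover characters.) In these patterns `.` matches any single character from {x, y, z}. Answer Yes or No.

No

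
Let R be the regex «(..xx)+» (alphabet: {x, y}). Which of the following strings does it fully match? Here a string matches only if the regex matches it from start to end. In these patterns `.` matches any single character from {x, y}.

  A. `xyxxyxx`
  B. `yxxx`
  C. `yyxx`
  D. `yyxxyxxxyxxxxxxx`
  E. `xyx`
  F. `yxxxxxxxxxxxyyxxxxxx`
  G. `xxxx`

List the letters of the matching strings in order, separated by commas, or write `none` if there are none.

A → no match
B → match
C → match
D → match
E → no match — must end with `xx`
F → match
G → match

B, C, D, F, G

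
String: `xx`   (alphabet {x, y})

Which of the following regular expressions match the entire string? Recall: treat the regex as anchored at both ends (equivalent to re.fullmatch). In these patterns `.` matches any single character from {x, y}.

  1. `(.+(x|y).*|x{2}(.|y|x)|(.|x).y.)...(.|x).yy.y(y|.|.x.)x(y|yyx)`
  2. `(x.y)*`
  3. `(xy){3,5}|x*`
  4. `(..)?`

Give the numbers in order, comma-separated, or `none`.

3, 4

1 → no match
2 → no match
3 → match
4 → match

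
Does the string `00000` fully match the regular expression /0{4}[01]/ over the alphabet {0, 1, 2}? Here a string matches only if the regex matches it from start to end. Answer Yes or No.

Yes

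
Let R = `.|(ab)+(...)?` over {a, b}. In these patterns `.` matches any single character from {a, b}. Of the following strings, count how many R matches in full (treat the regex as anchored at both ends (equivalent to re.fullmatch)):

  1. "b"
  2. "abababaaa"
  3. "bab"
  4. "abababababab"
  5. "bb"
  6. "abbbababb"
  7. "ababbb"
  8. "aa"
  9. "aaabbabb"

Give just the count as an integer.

3

1 → match
2 → match
3 → no match
4 → match
5 → no match
6 → no match
7 → no match
8 → no match
9 → no match
Total matched: 3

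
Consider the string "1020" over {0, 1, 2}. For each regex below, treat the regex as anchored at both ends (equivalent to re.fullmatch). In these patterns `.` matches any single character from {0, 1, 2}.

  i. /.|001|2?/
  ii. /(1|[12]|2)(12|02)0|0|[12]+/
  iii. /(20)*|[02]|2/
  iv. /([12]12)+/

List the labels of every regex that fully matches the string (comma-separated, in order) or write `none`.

i → no match
ii → match
iii → no match
iv → no match — must end with "12"

ii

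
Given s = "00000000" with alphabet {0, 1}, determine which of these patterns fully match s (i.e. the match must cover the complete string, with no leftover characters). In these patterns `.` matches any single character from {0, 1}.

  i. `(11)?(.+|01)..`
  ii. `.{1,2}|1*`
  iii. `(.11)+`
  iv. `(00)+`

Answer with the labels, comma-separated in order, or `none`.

i, iv

i → match
ii → no match
iii → no match — must end with "11"
iv → match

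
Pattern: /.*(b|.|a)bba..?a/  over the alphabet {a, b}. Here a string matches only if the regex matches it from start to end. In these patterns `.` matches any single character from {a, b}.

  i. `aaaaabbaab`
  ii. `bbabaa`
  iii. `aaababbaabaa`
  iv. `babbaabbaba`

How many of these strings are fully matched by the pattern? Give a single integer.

i. `aaaaabbaab` → no match — must end with `a`
ii. `bbabaa` → no match
iii. `aaababbaabaa` → no match
iv. `babbaabbaba` → match
Total matched: 1

1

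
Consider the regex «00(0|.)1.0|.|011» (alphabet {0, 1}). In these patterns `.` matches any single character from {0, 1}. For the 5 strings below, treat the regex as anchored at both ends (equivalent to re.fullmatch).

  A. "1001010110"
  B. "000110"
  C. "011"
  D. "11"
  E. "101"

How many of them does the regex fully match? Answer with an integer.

2

A. "1001010110" → no match
B. "000110" → match
C. "011" → match
D. "11" → no match
E. "101" → no match
Total matched: 2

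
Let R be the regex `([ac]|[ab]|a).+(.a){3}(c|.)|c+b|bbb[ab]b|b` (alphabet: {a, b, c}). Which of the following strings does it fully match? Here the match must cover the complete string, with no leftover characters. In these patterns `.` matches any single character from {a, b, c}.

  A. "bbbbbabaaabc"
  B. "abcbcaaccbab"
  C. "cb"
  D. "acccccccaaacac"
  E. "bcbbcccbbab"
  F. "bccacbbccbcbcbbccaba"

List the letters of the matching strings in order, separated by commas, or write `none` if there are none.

A. "bbbbbabaaabc" → no match
B. "abcbcaaccbab" → no match
C. "cb" → match
D → match
E. "bcbbcccbbab" → no match
F → no match

C, D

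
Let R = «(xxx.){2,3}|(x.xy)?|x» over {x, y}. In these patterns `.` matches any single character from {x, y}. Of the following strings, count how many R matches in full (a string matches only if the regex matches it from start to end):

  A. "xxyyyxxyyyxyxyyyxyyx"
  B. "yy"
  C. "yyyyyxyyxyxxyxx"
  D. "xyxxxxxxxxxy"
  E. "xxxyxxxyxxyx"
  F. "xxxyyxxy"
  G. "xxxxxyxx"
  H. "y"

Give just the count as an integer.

A → no match
B. "yy" → no match
C → no match
D. "xyxxxxxxxxxy" → no match
E. "xxxyxxxyxxyx" → no match
F. "xxxyyxxy" → no match
G. "xxxxxyxx" → no match
H. "y" → no match
Total matched: 0

0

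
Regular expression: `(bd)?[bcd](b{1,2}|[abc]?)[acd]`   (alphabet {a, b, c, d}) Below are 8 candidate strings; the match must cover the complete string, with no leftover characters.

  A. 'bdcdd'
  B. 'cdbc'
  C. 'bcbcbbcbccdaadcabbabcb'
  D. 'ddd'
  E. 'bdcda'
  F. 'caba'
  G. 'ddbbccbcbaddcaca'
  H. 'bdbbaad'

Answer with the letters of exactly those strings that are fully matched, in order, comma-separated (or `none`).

A → no match
B → no match
C → no match
D → no match
E → no match
F → no match
G → no match
H → no match

none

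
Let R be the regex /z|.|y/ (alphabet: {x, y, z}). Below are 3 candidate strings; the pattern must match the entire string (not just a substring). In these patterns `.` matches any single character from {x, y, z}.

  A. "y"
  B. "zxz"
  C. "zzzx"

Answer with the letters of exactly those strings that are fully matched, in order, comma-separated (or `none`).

A → match
B → no match
C → no match

A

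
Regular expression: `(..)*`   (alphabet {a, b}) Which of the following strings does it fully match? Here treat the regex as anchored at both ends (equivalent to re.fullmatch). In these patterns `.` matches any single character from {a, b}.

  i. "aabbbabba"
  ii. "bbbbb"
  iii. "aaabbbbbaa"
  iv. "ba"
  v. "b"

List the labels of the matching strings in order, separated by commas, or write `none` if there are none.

iii, iv

i → no match
ii → no match
iii → match
iv → match
v → no match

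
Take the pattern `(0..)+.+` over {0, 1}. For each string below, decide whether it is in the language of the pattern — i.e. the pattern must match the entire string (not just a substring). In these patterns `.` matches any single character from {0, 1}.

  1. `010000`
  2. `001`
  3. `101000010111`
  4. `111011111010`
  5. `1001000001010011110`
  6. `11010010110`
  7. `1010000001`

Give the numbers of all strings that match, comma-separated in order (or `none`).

1

1 → match
2 → no match
3 → no match — must start with `0`
4 → no match — must start with `0`
5 → no match — must start with `0`
6 → no match — must start with `0`
7 → no match — must start with `0`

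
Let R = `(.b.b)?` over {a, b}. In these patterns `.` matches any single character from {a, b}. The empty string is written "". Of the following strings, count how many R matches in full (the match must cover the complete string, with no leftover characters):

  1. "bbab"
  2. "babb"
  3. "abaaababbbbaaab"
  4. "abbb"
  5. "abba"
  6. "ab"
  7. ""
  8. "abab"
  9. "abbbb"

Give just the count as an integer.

1 → match
2 → no match
3 → no match
4 → match
5 → no match
6 → no match
7 → match
8 → match
9 → no match
Total matched: 4

4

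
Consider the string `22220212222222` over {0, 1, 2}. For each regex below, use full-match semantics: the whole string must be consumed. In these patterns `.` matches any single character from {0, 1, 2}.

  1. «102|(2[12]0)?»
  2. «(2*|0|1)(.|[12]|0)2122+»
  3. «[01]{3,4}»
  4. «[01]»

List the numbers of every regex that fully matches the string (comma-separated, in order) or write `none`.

1 → no match
2 → match
3 → no match
4 → no match

2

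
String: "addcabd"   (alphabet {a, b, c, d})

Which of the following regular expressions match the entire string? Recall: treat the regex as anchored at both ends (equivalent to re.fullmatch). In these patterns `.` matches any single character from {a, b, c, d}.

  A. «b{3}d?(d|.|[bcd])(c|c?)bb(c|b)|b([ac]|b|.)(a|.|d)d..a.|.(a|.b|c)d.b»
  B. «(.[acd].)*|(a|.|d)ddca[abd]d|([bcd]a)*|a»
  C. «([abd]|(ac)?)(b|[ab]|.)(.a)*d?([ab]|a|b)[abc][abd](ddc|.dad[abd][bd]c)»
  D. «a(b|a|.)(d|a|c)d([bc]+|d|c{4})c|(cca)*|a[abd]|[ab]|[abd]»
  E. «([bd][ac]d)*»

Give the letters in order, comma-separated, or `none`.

A → no match
B → match
C → no match
D → no match
E → no match

B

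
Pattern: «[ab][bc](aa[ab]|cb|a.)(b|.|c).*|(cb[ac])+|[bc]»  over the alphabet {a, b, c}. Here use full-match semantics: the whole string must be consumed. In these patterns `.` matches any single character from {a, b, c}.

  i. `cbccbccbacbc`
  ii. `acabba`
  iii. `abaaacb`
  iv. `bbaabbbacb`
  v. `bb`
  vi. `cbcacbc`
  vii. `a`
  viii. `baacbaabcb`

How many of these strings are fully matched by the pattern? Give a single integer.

i → match
ii → match
iii → match
iv → match
v → no match
vi → no match
vii → no match
viii → no match
Total matched: 4

4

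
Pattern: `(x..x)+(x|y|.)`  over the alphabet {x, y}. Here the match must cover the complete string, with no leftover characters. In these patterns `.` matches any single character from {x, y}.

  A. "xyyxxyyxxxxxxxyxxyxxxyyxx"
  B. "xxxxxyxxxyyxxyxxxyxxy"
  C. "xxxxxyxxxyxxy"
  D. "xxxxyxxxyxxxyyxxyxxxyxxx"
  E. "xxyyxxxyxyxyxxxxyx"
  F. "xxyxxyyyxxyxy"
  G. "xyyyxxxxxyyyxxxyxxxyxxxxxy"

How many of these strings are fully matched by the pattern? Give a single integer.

A → match
B → match
C → match
D → no match
E → no match
F → no match
G → no match
Total matched: 3

3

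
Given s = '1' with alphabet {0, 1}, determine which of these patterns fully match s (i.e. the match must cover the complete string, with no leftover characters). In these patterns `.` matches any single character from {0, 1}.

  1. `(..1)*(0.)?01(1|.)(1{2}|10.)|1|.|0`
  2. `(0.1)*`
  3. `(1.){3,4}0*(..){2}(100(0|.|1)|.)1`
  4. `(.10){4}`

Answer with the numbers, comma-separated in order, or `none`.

1 → match
2 → no match
3 → no match
4 → no match — must end with '10'

1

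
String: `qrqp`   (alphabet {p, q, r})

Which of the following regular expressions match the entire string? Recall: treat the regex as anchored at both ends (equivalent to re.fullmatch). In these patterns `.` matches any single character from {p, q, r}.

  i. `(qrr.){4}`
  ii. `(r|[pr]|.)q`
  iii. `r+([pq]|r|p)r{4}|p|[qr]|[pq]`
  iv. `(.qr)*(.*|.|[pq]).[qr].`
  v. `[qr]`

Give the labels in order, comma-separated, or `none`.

iv

i → no match — must start with `qrr`
ii → no match — must end with `q`
iii → no match
iv → match
v → no match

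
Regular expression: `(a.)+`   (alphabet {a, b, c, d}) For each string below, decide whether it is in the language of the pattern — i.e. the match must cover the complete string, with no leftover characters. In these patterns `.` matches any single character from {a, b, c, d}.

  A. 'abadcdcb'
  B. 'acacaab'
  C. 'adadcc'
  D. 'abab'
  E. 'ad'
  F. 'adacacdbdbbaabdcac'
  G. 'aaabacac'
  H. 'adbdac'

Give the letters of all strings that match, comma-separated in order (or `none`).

D, E, G

A → no match
B → no match
C → no match
D → match
E → match
F → no match
G → match
H → no match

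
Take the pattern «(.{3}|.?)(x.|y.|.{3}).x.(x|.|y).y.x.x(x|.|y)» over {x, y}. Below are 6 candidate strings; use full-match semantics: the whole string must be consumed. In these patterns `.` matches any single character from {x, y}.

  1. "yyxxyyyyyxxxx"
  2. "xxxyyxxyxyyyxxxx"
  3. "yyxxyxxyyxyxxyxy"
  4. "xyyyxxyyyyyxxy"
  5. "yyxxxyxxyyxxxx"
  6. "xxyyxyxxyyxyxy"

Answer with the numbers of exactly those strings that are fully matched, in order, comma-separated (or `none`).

1, 2, 3, 5, 6

1 → match
2 → match
3 → match
4 → no match
5 → match
6 → match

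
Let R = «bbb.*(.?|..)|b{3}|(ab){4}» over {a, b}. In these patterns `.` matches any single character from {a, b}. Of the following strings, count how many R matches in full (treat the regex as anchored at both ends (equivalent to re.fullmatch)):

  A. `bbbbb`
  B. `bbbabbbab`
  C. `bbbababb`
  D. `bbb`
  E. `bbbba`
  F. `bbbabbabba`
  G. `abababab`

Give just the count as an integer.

7

A → match
B → match
C → match
D → match
E → match
F → match
G → match
Total matched: 7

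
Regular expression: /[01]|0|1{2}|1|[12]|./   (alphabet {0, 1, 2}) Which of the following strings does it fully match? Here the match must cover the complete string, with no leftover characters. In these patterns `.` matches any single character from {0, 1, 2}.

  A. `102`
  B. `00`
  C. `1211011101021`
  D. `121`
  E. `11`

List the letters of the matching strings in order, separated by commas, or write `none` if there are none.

A → no match
B → no match
C → no match
D → no match
E → match

E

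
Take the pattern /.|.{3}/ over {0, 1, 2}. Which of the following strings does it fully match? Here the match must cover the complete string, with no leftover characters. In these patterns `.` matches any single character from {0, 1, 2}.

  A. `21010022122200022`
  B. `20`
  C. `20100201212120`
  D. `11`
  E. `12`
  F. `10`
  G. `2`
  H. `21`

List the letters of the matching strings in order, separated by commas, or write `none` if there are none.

G

A → no match
B. `20` → no match
C → no match
D. `11` → no match
E. `12` → no match
F. `10` → no match
G. `2` → match
H. `21` → no match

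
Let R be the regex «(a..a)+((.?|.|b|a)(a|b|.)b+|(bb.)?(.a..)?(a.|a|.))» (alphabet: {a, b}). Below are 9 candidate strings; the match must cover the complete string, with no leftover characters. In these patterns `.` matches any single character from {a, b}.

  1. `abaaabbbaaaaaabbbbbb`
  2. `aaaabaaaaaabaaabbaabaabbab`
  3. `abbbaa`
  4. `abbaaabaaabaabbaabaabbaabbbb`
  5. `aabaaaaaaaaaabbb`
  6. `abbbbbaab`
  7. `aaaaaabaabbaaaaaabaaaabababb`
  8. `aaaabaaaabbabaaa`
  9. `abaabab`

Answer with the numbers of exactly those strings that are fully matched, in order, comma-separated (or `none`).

5, 7, 9

1 → no match
2 → no match
3. `abbbaa` → no match
4 → no match
5 → match
6. `abbbbbaab` → no match
7 → match
8 → no match
9. `abaabab` → match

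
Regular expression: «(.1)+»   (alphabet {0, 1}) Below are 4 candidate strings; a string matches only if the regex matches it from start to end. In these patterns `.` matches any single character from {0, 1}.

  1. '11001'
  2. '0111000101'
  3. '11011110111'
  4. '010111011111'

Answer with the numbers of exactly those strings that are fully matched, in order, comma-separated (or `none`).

1 → no match
2 → no match
3 → no match
4 → match

4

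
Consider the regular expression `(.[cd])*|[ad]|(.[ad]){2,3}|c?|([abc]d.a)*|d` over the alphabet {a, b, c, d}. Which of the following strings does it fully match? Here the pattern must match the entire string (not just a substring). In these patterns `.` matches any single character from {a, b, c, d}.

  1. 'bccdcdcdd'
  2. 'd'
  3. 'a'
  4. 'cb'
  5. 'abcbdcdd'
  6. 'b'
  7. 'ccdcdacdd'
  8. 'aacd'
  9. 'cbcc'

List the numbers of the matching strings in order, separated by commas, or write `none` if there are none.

1. 'bccdcdcdd' → no match
2. 'd' → match
3. 'a' → match
4. 'cb' → no match
5. 'abcbdcdd' → no match
6. 'b' → no match
7. 'ccdcdacdd' → no match
8. 'aacd' → match
9. 'cbcc' → no match

2, 3, 8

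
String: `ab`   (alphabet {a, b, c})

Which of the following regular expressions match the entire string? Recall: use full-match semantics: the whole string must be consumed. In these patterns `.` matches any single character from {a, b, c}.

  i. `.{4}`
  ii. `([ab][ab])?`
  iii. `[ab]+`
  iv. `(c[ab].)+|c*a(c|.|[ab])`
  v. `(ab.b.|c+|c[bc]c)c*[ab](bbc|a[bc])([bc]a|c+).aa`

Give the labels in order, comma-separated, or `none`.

i → no match
ii → match
iii → match
iv → match
v → no match — must end with `aa`

ii, iii, iv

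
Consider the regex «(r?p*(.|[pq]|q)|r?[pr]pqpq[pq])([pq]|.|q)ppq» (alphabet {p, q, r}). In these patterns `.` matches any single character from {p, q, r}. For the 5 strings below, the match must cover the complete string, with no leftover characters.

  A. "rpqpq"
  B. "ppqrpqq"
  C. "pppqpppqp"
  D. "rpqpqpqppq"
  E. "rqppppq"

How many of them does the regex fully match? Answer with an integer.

A. "rpqpq" → no match — must end with "ppq"
B. "ppqrpqq" → no match — must end with "ppq"
C. "pppqpppqp" → no match — must end with "ppq"
D. "rpqpqpqppq" → match
E. "rqppppq" → no match
Total matched: 1

1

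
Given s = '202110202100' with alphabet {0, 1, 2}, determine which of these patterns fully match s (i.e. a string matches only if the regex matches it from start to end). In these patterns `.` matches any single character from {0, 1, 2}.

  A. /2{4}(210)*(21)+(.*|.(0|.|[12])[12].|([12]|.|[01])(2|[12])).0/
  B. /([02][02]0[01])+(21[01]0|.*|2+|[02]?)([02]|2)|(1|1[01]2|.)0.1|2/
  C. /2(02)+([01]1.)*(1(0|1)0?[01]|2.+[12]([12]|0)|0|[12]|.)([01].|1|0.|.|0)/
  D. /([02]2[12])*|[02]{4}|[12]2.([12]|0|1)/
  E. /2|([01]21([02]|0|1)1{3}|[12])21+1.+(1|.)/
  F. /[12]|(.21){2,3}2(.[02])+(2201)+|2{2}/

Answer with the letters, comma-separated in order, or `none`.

A → no match
B → no match
C → match
D → no match
E → no match
F → no match

C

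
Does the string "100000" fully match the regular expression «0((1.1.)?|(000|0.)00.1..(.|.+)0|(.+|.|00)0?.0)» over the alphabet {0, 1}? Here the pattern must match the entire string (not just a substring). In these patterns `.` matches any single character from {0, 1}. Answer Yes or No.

No

Every match must start with "0", but "100000" does not.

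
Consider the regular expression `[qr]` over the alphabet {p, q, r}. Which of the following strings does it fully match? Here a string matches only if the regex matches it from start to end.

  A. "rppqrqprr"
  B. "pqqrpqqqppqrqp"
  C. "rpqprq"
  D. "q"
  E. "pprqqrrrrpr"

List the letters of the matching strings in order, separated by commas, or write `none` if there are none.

A → no match
B → no match
C → no match
D → match
E → no match

D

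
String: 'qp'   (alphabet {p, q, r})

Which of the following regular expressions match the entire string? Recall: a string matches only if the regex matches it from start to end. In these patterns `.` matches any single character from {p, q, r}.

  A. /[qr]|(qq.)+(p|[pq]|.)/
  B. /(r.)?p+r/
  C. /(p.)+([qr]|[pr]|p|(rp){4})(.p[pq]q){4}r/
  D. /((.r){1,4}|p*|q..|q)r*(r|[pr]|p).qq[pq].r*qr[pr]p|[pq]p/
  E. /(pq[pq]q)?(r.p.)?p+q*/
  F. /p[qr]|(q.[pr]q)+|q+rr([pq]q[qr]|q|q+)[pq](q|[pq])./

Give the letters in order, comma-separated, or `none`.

A → no match
B → no match — must end with 'pr'
C → no match — must start with 'p'
D → match
E → no match
F → no match

D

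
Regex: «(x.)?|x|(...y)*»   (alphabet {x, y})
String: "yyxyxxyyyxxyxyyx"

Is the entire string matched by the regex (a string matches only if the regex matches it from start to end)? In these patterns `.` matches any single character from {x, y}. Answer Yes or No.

No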